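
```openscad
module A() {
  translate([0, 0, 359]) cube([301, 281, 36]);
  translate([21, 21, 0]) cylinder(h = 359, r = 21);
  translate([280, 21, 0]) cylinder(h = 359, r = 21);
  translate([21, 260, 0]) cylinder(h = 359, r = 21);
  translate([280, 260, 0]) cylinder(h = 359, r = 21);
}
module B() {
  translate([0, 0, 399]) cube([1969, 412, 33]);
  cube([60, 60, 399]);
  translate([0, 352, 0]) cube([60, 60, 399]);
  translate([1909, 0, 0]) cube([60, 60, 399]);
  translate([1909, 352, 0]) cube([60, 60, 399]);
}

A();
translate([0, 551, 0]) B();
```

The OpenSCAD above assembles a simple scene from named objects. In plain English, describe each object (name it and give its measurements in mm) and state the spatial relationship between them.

A is a simple wooden stool: a rectangular seat 301 mm (x) by 281 mm (y), 36 mm thick, top face at z = 395 mm, on four round legs, each 42 mm in diameter. The legs rest on z = 0, each leg's axis is inset half a diameter from the nearest pair of seat edges (so the leg's bounding box is flush with the corner).

B is a bench: a 1969×412 mm seat slab, 33 mm thick, top at z = 432 mm, on four 60×60 mm square legs flush with the seat corners and standing on z = 0.

The bench is on the floor beside the stool on its +y side.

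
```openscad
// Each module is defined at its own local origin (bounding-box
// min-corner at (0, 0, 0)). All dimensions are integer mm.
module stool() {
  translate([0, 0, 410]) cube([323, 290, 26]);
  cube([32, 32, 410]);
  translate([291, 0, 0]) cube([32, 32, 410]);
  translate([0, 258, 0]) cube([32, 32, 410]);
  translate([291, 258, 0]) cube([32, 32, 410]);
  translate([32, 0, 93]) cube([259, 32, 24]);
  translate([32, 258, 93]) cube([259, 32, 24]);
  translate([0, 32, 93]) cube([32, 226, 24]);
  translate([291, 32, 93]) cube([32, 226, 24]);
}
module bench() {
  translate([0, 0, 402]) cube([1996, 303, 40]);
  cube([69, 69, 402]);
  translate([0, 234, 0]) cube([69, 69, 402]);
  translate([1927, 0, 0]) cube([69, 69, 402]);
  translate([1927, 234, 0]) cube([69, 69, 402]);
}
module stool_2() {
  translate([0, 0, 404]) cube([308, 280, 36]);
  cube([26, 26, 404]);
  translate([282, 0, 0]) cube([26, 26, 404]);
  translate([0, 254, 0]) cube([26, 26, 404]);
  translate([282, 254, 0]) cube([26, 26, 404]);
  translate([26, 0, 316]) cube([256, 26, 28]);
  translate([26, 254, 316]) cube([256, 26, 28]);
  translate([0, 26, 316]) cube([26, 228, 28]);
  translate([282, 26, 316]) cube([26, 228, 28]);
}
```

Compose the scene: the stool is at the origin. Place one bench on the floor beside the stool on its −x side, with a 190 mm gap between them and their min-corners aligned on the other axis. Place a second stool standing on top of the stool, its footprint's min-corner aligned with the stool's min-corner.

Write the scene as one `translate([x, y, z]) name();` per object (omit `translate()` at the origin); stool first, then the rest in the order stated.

stool();
translate([-2186, 0, 0]) bench();
translate([0, 0, 436]) stool_2();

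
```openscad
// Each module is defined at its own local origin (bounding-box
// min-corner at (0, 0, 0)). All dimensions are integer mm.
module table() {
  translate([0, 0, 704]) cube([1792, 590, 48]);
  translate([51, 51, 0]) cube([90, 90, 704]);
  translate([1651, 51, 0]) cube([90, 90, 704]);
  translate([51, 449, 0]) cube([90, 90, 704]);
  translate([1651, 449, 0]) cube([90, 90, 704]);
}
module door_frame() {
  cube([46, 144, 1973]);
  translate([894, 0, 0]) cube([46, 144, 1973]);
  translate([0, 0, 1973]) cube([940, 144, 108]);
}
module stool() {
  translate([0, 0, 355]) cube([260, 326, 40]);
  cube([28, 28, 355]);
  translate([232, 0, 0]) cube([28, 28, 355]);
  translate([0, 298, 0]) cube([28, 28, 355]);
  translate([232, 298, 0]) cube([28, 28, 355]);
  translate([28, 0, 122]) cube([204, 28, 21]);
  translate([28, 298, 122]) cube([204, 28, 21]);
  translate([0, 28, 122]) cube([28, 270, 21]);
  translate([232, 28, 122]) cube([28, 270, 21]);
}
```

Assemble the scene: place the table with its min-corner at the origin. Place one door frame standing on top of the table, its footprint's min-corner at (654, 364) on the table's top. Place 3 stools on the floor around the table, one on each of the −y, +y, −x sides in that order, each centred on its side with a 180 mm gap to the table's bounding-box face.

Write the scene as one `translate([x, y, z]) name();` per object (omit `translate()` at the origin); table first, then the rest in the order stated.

table();
translate([654, 364, 752]) door_frame();
translate([766, -506, 0]) stool();
translate([766, 770, 0]) stool();
translate([-440, 132, 0]) stool();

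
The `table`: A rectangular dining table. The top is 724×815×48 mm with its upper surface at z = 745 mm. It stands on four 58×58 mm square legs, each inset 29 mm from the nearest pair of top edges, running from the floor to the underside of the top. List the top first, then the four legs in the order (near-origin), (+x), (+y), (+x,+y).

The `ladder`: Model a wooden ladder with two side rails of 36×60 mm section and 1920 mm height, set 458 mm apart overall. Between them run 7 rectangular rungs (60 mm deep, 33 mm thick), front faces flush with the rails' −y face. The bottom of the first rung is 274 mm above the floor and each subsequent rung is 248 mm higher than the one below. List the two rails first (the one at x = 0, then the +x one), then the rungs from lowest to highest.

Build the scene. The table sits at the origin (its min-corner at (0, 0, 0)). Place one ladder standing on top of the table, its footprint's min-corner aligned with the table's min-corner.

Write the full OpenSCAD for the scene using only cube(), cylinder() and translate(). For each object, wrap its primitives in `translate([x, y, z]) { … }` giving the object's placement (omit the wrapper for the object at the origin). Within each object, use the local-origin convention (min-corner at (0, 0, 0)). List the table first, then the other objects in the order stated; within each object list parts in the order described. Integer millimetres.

translate([0, 0, 697]) cube([724, 815, 48]);
translate([29, 29, 0]) cube([58, 58, 697]);
translate([637, 29, 0]) cube([58, 58, 697]);
translate([29, 728, 0]) cube([58, 58, 697]);
translate([637, 728, 0]) cube([58, 58, 697]);
translate([0, 0, 745]) {
  cube([36, 60, 1920]);
  translate([422, 0, 0]) cube([36, 60, 1920]);
  translate([36, 0, 274]) cube([386, 60, 33]);
  translate([36, 0, 522]) cube([386, 60, 33]);
  translate([36, 0, 770]) cube([386, 60, 33]);
  translate([36, 0, 1018]) cube([386, 60, 33]);
  translate([36, 0, 1266]) cube([386, 60, 33]);
  translate([36, 0, 1514]) cube([386, 60, 33]);
  translate([36, 0, 1762]) cube([386, 60, 33]);
}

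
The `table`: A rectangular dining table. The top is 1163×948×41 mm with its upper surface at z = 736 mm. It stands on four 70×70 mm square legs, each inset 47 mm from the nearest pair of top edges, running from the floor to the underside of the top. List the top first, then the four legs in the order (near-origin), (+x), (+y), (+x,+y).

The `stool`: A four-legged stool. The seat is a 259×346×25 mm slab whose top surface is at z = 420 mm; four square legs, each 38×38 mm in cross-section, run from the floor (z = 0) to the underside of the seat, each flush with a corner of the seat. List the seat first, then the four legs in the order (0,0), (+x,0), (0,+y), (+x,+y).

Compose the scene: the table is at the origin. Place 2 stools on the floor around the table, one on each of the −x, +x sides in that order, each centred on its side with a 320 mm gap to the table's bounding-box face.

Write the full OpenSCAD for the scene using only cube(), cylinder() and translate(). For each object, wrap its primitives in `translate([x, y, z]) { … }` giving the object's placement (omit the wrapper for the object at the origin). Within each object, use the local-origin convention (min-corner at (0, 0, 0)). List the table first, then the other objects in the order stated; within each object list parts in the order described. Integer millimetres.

translate([0, 0, 695]) cube([1163, 948, 41]);
translate([47, 47, 0]) cube([70, 70, 695]);
translate([1046, 47, 0]) cube([70, 70, 695]);
translate([47, 831, 0]) cube([70, 70, 695]);
translate([1046, 831, 0]) cube([70, 70, 695]);
translate([-579, 301, 0]) {
  translate([0, 0, 395]) cube([259, 346, 25]);
  cube([38, 38, 395]);
  translate([221, 0, 0]) cube([38, 38, 395]);
  translate([0, 308, 0]) cube([38, 38, 395]);
  translate([221, 308, 0]) cube([38, 38, 395]);
}
translate([1483, 301, 0]) {
  translate([0, 0, 395]) cube([259, 346, 25]);
  cube([38, 38, 395]);
  translate([221, 0, 0]) cube([38, 38, 395]);
  translate([0, 308, 0]) cube([38, 38, 395]);
  translate([221, 308, 0]) cube([38, 38, 395]);
}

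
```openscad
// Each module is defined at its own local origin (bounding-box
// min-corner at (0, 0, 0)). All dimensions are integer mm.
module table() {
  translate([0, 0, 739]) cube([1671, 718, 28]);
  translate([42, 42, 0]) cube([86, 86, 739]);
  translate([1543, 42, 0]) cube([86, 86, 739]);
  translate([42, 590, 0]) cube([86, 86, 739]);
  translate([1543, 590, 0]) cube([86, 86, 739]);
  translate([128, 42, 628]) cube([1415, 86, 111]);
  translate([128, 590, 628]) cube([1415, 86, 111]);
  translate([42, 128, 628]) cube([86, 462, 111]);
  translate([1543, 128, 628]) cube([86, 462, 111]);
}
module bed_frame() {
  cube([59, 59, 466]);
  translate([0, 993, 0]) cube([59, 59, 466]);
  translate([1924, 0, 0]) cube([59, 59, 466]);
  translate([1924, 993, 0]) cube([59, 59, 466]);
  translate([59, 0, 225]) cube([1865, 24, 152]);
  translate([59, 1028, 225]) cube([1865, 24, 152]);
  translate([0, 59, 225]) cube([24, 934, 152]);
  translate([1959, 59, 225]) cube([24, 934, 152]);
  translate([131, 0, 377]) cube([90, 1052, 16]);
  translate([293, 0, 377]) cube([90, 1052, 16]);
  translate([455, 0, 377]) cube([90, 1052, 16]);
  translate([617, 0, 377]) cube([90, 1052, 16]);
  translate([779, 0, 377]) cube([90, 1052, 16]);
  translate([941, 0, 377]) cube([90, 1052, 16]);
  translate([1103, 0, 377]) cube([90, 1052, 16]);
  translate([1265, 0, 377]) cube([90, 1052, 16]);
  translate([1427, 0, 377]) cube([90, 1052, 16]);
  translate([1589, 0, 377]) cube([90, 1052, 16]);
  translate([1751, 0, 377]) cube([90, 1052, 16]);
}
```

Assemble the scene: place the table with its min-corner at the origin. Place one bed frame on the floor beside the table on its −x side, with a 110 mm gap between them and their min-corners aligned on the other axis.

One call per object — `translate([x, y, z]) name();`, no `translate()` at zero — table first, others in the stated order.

table();
translate([-2093, 0, 0]) bed_frame();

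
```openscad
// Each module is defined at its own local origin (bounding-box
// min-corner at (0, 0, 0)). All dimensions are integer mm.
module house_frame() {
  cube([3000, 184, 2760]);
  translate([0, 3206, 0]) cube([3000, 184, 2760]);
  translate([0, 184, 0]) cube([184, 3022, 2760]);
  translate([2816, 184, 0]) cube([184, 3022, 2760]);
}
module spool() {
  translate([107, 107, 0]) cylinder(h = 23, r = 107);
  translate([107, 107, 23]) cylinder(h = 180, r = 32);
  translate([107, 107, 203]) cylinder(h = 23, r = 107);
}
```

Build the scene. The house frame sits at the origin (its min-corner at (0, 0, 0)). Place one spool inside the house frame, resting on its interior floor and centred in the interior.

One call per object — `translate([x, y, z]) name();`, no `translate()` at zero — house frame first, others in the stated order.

house_frame();
translate([1393, 1588, 0]) spool();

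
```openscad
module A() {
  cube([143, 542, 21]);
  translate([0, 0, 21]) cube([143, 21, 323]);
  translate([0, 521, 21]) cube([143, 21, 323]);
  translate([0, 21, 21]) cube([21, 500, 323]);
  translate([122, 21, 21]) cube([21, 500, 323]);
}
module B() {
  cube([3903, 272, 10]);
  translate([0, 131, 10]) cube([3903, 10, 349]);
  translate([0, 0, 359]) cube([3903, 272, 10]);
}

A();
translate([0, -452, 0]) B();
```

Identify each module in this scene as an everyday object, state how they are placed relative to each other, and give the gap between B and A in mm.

A is an open box. B is an I-beam. The I-beam is on the floor beside the open box on its −y side. The gap between the I-beam and the open box is 180 mm.

The I-beam's nearest face is 180 mm from the open box's −y face.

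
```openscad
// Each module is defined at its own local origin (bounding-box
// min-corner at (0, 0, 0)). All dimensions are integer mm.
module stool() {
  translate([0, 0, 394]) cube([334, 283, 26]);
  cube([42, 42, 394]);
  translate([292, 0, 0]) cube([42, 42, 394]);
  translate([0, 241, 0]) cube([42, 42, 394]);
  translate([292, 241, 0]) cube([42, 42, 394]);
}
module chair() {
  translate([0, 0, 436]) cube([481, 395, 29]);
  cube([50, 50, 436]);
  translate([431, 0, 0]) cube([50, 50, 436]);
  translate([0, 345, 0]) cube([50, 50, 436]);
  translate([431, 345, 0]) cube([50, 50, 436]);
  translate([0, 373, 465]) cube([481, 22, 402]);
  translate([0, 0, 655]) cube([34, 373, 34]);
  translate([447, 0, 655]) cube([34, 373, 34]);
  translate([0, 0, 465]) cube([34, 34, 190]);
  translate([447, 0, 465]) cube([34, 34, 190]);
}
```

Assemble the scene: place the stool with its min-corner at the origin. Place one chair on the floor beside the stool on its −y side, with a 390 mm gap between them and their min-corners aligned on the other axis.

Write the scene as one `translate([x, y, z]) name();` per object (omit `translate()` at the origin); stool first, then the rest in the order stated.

stool();
translate([0, -785, 0]) chair();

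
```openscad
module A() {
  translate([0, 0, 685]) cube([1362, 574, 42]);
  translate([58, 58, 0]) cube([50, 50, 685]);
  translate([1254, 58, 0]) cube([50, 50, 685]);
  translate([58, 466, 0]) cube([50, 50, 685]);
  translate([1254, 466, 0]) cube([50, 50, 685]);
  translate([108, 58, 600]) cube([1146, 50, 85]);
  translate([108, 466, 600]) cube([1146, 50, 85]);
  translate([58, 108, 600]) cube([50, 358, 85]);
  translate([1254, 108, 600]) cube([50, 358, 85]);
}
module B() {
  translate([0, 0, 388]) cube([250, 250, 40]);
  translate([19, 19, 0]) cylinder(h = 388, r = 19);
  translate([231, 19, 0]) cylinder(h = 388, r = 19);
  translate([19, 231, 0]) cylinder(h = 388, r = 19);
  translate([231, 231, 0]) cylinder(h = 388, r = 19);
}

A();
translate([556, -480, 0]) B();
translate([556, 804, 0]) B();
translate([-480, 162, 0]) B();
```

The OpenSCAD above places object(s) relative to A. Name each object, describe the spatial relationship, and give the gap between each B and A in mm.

Each stool's nearest face is 230 mm from the table's bounding box.

A is a table. B is a stool. Three stools sit around the table at the −y, +y, −x sides. The gap between each stool and the table is 230 mm.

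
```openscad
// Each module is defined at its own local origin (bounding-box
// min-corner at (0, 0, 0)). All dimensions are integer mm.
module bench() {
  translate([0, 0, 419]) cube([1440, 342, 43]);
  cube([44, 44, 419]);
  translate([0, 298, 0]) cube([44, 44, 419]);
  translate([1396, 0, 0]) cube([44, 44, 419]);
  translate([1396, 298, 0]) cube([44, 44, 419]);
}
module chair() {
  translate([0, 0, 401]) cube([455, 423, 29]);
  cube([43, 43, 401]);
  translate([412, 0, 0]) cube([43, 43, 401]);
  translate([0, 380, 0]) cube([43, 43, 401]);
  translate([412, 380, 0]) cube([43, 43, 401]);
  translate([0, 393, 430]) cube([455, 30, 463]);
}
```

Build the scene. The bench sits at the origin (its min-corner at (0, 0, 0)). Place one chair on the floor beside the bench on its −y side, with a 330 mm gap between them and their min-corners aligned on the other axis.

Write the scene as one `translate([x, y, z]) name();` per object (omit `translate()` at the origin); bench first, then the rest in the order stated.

bench();
translate([0, -753, 0]) chair();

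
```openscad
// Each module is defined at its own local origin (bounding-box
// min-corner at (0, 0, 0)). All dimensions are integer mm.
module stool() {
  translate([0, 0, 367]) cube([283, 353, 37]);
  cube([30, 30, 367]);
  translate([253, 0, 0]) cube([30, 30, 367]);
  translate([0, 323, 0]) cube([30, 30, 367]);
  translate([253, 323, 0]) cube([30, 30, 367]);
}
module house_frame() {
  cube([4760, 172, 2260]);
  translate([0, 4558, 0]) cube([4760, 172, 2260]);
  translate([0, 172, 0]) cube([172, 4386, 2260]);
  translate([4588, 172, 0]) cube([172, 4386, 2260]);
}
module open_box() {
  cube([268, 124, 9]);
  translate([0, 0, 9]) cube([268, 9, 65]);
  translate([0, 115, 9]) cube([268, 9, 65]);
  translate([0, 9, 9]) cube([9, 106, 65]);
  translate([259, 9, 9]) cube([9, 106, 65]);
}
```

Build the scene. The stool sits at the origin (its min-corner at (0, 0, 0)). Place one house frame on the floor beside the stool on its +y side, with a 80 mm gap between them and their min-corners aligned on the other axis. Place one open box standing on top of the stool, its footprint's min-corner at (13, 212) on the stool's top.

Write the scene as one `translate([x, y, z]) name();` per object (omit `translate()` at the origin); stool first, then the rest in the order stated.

stool();
translate([0, 433, 0]) house_frame();
translate([13, 212, 404]) open_box();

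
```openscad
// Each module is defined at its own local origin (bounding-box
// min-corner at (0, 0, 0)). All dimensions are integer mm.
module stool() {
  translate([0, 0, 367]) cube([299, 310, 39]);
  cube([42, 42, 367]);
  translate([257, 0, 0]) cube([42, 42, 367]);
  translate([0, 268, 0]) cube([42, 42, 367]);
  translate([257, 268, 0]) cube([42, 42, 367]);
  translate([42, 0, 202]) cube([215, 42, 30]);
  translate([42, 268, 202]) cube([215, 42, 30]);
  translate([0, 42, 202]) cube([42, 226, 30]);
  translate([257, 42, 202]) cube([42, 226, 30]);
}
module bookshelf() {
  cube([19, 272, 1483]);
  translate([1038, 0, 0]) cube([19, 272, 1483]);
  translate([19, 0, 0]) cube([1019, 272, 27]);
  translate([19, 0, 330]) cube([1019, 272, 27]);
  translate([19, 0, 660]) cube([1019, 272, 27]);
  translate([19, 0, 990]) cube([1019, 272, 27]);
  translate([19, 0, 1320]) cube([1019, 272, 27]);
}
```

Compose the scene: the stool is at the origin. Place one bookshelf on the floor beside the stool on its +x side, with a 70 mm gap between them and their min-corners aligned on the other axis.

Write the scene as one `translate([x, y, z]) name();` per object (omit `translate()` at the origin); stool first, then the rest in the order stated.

stool();
translate([369, 0, 0]) bookshelf();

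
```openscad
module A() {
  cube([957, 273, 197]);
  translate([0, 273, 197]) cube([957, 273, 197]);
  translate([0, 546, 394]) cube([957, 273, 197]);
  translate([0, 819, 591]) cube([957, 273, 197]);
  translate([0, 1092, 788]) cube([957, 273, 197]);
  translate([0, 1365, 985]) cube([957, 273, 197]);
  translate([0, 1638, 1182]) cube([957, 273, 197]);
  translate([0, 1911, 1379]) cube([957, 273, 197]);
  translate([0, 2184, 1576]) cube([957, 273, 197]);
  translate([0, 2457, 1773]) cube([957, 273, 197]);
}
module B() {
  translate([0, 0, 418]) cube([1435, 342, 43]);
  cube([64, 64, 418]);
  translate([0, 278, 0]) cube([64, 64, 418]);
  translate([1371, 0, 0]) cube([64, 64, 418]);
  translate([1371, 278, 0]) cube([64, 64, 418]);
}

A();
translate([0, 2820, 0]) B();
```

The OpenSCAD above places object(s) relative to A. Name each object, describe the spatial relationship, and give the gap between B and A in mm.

A is a staircase. B is a bench. The bench is on the floor beside the staircase on its +y side. The gap between the bench and the staircase is 90 mm.

The bench's nearest face is 90 mm from the staircase's +y face.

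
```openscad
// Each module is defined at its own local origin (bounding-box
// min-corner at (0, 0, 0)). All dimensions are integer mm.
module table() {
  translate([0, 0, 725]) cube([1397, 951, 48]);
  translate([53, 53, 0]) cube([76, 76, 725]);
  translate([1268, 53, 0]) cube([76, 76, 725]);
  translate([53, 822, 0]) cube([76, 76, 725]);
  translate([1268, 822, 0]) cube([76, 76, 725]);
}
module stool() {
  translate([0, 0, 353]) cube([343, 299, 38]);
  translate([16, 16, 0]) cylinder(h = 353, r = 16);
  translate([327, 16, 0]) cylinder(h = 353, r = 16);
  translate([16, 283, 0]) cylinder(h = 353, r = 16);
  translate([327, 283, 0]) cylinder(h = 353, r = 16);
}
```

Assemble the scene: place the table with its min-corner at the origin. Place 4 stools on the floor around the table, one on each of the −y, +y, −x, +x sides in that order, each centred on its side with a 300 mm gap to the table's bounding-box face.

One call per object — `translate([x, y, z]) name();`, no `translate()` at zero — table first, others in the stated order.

table();
translate([527, -599, 0]) stool();
translate([527, 1251, 0]) stool();
translate([-643, 326, 0]) stool();
translate([1697, 326, 0]) stool();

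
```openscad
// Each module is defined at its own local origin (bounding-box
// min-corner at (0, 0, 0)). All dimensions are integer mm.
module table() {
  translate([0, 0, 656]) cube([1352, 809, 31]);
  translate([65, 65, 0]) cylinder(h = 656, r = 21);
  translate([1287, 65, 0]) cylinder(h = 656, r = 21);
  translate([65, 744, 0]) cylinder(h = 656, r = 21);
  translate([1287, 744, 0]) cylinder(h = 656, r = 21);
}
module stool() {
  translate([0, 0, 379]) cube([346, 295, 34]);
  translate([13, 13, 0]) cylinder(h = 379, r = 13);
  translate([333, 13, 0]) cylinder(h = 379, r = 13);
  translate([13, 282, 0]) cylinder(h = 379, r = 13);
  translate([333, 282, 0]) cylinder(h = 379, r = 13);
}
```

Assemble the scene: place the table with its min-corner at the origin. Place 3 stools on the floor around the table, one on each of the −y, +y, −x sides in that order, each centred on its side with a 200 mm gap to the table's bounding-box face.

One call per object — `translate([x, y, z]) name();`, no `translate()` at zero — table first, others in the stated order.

table();
translate([503, -495, 0]) stool();
translate([503, 1009, 0]) stool();
translate([-546, 257, 0]) stool();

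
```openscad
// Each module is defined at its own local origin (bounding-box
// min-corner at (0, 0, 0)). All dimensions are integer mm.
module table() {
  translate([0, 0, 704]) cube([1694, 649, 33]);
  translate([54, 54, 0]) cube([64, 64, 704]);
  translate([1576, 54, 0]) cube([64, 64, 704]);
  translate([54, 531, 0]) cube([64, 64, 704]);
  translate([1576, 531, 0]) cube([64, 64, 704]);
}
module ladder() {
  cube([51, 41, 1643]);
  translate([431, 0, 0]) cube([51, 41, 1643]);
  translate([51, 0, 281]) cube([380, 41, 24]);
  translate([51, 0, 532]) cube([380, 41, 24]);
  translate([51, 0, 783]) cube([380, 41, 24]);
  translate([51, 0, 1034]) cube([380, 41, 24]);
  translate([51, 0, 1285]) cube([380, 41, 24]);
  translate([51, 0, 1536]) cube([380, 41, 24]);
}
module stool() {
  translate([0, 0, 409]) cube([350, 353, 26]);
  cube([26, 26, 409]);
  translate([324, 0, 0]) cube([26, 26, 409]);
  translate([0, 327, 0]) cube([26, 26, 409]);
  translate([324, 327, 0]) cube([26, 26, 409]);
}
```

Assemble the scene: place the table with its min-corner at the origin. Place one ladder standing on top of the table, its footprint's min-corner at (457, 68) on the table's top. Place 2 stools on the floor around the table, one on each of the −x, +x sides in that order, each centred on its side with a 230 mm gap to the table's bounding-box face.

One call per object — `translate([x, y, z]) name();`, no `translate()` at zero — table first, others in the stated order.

table();
translate([457, 68, 737]) ladder();
translate([-580, 148, 0]) stool();
translate([1924, 148, 0]) stool();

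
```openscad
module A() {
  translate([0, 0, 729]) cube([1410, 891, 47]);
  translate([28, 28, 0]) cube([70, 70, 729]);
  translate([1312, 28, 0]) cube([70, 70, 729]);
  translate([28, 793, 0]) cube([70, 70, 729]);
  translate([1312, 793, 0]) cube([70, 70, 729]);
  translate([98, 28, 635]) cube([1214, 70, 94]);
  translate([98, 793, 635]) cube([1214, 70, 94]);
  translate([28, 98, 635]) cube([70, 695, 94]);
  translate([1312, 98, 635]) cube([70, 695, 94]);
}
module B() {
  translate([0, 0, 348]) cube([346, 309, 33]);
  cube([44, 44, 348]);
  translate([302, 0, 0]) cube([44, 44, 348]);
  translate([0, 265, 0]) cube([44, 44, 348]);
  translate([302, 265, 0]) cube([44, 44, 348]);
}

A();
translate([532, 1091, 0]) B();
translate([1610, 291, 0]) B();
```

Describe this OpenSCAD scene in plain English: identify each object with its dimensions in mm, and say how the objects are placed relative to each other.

A is a table: top 1410 mm (x) × 891 mm (y), 47 mm thick, upper face at z = 776 mm, on four 70×70 mm square legs, each inset 28 mm from the nearest pair of top edges, running from z = 0 to the bottom of the top. Four apron rails, 70 mm thick and 94 mm tall, run between adjacent legs with their top edges flush with the underside of the top and their outer faces flush with the legs' outer faces.

B is a four-legged stool. The seat is a 346×309×33 mm slab whose top surface is at z = 381 mm; four square legs, each 44×44 mm in cross-section, run from the floor (z = 0) to the underside of the seat, each flush with a corner of the seat.

Two stools sit around the table at the +y, +x sides.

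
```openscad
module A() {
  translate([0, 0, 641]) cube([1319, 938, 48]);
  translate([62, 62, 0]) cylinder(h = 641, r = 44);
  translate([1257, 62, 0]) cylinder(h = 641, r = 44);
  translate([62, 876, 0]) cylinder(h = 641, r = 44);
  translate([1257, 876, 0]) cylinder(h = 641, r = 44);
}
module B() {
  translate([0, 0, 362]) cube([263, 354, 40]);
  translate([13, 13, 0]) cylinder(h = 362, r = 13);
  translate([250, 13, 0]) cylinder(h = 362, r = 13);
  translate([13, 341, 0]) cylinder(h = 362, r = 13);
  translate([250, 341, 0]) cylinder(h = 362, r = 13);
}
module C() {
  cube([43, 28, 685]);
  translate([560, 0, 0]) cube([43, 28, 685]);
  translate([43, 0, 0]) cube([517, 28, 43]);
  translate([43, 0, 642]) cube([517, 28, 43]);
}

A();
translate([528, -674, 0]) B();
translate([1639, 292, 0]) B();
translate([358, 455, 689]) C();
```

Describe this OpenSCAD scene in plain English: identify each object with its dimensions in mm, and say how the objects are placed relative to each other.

A is a table with a 1319×938 mm rectangular top, 48 mm thick, top surface at z = 689 mm, supported by four round legs of 88 mm diameter, each leg's bounding box inset 18 mm from the nearest pair of top edges, running from the floor.

B is a simple wooden stool: a rectangular seat 263 mm (x) by 354 mm (y), 40 mm thick, top face at z = 402 mm, on four round legs, each 26 mm in diameter. The legs rest on z = 0, each leg's axis is inset half a diameter from the nearest pair of seat edges (so the leg's bounding box is flush with the corner).

C is a picture frame with a 517×599 mm rectangular opening (x by z) and a uniform 43 mm border on every side. Frame depth is 28 mm along y. It is built from two vertical stiles running the full outside height and two horizontal rails spanning the gap between the stiles.

Two stools sit around the table at the −y, +x sides. The picture frame is on top of the table, centred.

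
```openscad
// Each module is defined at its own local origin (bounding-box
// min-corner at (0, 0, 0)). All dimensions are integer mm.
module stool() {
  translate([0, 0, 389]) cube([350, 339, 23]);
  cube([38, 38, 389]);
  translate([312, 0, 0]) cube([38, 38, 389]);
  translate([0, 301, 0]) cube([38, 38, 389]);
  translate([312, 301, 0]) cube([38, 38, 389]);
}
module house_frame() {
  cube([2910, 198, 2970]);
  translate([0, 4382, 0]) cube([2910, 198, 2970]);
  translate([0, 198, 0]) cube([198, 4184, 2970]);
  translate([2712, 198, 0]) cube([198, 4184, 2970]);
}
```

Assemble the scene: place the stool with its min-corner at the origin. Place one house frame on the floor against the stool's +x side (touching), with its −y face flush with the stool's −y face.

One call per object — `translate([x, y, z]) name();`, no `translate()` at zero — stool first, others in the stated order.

stool();
translate([350, 0, 0]) house_frame();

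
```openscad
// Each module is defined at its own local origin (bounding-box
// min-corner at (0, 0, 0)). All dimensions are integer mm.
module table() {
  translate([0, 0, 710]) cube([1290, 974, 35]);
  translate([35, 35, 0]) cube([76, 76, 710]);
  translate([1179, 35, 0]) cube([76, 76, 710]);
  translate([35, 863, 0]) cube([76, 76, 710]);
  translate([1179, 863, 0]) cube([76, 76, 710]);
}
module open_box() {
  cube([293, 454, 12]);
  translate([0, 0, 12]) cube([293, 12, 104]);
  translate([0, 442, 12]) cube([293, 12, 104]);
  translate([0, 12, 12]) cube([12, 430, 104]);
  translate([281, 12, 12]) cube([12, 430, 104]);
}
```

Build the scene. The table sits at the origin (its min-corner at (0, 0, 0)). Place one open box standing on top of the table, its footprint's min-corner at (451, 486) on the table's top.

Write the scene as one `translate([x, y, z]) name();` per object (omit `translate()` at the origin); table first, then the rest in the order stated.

table();
translate([451, 486, 745]) open_box();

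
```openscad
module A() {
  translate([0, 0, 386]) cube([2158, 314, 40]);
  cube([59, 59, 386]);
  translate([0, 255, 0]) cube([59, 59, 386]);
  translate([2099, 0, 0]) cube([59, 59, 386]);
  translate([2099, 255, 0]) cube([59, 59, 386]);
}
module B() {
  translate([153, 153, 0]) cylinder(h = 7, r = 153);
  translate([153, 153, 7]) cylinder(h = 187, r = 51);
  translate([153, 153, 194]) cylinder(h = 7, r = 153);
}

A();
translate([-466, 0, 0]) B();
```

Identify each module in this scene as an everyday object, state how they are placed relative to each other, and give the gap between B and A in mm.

A is a bench. B is a spool. The spool is on the floor beside the bench on its −x side. The gap between the spool and the bench is 160 mm.

The spool's nearest face is 160 mm from the bench's −x face.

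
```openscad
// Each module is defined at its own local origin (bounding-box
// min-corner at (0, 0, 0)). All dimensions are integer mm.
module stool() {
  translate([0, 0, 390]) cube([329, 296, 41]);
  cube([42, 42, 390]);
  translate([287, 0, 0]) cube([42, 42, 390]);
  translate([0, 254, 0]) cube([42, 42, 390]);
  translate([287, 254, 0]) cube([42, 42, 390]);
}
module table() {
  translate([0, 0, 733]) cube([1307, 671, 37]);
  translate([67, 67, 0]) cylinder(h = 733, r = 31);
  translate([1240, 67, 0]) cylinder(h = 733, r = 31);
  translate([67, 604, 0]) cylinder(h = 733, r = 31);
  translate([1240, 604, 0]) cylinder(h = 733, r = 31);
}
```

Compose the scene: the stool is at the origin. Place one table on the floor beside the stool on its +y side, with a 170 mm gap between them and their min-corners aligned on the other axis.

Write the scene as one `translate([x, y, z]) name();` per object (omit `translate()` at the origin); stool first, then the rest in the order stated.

stool();
translate([0, 466, 0]) table();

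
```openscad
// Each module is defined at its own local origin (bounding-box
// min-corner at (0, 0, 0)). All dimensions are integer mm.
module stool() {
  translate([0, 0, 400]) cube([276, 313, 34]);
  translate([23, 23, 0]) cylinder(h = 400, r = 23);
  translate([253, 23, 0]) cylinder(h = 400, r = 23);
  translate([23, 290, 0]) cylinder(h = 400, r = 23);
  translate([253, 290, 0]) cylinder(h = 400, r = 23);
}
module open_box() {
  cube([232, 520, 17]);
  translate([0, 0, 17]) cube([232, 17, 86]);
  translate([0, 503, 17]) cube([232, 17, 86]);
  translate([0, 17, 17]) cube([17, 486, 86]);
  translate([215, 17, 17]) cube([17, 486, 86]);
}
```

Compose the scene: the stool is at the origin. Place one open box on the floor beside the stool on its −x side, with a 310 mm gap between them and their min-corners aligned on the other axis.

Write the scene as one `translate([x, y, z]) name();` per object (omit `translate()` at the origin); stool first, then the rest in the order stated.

stool();
translate([-542, 0, 0]) open_box();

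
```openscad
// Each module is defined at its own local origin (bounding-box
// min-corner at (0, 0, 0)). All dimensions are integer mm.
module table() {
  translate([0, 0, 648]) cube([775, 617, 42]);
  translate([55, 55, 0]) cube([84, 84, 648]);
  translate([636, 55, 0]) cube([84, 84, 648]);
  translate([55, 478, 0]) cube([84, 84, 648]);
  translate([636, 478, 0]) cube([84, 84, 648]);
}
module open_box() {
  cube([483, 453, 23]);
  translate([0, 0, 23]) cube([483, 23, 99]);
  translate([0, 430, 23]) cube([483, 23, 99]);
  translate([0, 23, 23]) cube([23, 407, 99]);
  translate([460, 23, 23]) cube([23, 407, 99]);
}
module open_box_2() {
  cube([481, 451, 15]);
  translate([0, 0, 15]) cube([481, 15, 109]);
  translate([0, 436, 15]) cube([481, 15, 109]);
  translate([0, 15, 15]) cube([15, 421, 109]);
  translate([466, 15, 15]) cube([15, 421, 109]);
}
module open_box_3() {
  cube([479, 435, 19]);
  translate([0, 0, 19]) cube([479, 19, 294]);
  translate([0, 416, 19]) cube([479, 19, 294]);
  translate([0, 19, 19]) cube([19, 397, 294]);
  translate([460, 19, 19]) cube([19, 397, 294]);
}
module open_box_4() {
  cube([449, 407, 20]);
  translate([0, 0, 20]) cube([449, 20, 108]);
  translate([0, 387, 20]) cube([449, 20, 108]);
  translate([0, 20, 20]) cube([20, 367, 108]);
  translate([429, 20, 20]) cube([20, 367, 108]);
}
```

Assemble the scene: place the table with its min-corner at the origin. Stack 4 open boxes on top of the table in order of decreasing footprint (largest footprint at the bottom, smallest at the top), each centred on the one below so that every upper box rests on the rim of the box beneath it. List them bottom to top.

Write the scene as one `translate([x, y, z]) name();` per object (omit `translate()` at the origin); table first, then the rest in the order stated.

table();
translate([146, 82, 690]) open_box();
translate([147, 83, 812]) open_box_2();
translate([148, 91, 936]) open_box_3();
translate([163, 105, 1249]) open_box_4();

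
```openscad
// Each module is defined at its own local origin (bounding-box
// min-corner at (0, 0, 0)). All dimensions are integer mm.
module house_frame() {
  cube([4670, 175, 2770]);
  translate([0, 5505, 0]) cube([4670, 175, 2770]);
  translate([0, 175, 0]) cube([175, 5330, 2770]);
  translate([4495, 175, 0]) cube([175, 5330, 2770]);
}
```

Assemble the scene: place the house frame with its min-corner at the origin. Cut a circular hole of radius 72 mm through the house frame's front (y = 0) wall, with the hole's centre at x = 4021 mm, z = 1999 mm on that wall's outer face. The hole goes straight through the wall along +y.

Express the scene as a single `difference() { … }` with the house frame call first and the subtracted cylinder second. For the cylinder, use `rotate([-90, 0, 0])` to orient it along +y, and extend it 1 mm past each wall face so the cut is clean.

difference() {
  house_frame();
  translate([4021, -1, 1999]) rotate([-90, 0, 0]) cylinder(h = 177, r = 72);
}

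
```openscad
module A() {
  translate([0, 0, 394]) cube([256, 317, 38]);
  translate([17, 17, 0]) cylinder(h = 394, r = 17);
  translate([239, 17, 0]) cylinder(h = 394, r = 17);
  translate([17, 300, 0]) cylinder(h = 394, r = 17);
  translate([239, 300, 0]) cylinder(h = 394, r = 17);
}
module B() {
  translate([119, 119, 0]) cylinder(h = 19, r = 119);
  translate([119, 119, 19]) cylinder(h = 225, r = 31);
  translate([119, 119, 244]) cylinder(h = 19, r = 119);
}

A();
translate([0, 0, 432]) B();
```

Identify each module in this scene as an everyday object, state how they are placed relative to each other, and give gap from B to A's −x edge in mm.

The spool's min-x is at 0; the stool's min-x is 0; gap = 0 mm.

A is a stool. B is a spool. The spool is on top of the stool. The gap from the spool to the stool's −x edge is 0 mm.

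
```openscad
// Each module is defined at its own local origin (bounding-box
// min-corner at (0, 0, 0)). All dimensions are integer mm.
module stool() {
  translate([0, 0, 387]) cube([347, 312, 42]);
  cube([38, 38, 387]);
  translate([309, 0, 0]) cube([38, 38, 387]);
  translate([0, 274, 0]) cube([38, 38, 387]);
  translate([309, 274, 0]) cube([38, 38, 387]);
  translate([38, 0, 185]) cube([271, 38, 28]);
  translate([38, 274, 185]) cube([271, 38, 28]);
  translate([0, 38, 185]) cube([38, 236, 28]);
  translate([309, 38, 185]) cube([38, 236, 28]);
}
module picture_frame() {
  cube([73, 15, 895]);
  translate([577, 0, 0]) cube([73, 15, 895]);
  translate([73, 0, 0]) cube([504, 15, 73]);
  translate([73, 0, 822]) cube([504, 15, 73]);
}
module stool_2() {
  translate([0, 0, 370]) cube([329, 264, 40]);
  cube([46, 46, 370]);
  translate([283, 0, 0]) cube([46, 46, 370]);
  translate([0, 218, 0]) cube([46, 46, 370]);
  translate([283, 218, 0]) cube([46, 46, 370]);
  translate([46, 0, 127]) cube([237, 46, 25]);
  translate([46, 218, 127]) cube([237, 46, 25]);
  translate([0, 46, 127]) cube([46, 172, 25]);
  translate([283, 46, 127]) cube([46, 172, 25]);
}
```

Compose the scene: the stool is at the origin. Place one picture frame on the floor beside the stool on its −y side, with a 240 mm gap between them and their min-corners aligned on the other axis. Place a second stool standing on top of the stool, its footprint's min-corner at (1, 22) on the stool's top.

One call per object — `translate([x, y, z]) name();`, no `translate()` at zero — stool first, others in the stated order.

stool();
translate([0, -255, 0]) picture_frame();
translate([1, 22, 429]) stool_2();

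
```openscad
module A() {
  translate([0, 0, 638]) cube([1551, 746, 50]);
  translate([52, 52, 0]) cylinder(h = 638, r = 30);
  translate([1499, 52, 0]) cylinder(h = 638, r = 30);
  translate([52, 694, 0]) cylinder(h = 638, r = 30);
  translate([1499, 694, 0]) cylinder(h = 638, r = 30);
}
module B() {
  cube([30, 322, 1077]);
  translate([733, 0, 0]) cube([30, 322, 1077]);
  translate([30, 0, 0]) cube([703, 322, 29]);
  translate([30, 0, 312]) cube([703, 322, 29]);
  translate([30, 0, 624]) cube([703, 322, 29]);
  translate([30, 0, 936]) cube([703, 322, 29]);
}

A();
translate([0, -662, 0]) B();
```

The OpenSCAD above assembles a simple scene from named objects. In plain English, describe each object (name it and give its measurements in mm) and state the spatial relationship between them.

A is a table: top 1551 mm (x) × 746 mm (y), 50 mm thick, upper face at z = 688 mm, on four round legs of 60 mm diameter, each leg's bounding box inset 22 mm from the nearest pair of top edges, running from z = 0 to the bottom of the top.

B is a bookshelf 763 mm wide overall, 322 mm deep and 1077 mm tall. The two sides are 30 mm thick vertical panels. 4 horizontal shelves of 29 mm thickness span between the inner faces of the sides; the lowest shelf sits on the floor and shelves are stacked with a clear vertical gap of 283 mm between each pair.

The bookshelf is on the floor beside the table on its −y side.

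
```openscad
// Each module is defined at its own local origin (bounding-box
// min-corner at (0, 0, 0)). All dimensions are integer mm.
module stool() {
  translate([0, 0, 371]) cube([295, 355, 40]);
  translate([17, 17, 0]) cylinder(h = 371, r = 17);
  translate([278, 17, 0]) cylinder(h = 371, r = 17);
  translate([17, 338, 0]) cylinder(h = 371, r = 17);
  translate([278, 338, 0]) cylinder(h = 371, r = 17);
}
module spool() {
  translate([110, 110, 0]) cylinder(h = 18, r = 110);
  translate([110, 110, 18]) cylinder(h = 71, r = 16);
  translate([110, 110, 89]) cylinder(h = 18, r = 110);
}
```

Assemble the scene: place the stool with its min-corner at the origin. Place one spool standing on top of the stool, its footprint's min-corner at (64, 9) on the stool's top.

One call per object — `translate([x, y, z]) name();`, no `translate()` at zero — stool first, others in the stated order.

stool();
translate([64, 9, 411]) spool();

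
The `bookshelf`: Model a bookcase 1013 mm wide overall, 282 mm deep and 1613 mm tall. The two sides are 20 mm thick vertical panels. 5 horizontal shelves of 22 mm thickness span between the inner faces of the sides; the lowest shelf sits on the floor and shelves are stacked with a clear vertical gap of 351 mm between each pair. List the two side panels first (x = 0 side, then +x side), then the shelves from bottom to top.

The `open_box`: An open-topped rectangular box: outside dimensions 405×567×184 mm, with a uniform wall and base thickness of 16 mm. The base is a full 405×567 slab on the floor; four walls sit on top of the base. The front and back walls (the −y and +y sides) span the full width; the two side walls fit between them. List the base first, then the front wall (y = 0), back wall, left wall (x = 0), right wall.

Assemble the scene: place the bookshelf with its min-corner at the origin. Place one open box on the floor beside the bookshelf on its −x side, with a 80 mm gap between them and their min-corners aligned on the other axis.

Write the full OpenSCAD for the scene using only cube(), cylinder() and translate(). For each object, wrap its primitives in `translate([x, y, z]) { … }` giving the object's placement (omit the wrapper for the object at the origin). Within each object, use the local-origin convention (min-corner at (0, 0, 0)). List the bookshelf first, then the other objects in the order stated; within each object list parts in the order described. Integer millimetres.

cube([20, 282, 1613]);
translate([993, 0, 0]) cube([20, 282, 1613]);
translate([20, 0, 0]) cube([973, 282, 22]);
translate([20, 0, 373]) cube([973, 282, 22]);
translate([20, 0, 746]) cube([973, 282, 22]);
translate([20, 0, 1119]) cube([973, 282, 22]);
translate([20, 0, 1492]) cube([973, 282, 22]);
translate([-485, 0, 0]) {
  cube([405, 567, 16]);
  translate([0, 0, 16]) cube([405, 16, 168]);
  translate([0, 551, 16]) cube([405, 16, 168]);
  translate([0, 16, 16]) cube([16, 535, 168]);
  translate([389, 16, 16]) cube([16, 535, 168]);
}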